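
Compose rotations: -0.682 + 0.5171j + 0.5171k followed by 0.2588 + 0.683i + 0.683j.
-0.5297 - 0.1126i - 0.6852j + 0.487k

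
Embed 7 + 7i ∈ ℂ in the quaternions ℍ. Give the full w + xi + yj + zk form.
7 + 7i + 0j + 0k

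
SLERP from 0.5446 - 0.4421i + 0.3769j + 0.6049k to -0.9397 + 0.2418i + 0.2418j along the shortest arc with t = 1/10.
0.6196 - 0.4408i + 0.3224j + 0.5637k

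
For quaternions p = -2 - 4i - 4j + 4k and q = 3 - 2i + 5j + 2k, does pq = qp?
No: pq = -2 - 36i - 22j - 20k ≠ -2 + 20i - 22j + 36k = qp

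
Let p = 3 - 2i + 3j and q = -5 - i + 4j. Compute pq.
-29 + 7i - 3j - 5k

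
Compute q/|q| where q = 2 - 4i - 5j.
0.2981 - 0.5963i - 0.7454j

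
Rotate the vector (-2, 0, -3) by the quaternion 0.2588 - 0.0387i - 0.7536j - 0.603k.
(2.756, -2.279, -0.457)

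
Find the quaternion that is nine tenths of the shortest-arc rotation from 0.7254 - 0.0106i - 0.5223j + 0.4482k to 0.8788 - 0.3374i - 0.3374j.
0.8779 - 0.3085i - 0.363j + 0.0477k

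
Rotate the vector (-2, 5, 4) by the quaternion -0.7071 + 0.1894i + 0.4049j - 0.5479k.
(-6.371, -0.92, -1.886)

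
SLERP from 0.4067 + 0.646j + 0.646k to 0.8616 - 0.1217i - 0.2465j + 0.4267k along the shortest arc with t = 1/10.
0.4866 - 0.0149i + 0.5751j + 0.6575k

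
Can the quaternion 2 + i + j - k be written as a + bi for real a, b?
No. The quaternion 2 + i + j - k has j-coefficient y = 1 and k-coefficient z = -1, not both zero, so it does not lie in the complex subalgebra spanned by 1 and i.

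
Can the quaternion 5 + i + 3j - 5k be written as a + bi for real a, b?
No. The quaternion 5 + i + 3j - 5k has j-coefficient y = 3 and k-coefficient z = -5, not both zero, so it does not lie in the complex subalgebra spanned by 1 and i.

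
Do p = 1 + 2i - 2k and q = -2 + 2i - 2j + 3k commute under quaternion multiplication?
No: pq = -6i - 12j + 3k ≠ 2i + 8j + 11k = qp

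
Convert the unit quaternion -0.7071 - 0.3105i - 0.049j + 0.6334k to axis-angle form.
axis = (-0.4391, -0.0693, 0.8958), θ = 3π/2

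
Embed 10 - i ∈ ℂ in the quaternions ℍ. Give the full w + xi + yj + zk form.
10 - i + 0j + 0k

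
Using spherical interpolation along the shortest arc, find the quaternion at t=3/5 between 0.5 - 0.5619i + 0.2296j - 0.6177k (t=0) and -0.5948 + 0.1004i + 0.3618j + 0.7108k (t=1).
0.5999 - 0.3098i - 0.1319j - 0.7258k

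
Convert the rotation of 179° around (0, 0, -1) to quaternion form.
0.0087 - k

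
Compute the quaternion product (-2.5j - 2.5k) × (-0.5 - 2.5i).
7.5j - 5k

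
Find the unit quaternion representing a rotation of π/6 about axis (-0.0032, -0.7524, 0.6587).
0.9659 - 0.0008i - 0.1947j + 0.1705k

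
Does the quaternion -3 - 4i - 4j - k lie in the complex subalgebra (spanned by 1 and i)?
No. The quaternion -3 - 4i - 4j - k has j-coefficient y = -4 and k-coefficient z = -1, not both zero, so it does not lie in the complex subalgebra spanned by 1 and i.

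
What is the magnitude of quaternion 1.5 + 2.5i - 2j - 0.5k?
3.571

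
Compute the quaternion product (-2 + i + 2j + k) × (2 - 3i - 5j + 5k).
4 + 23i + 6j - 7k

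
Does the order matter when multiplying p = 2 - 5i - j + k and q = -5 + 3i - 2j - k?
Yes: pq = 4 + 34i - j + 6k ≠ 4 + 28i + 3j - 20k = qp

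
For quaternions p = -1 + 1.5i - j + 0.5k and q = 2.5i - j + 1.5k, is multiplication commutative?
No: pq = -5.5 - 3.5i - 0.5k ≠ -5.5 - 1.5i + 2j - 2.5k = qp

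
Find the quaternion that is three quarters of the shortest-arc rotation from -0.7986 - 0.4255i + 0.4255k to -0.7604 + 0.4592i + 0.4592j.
-0.88 + 0.2498i + 0.3818j + 0.132k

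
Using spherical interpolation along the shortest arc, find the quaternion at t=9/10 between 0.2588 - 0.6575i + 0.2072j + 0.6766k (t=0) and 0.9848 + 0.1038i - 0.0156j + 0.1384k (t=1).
0.9747 + 0.0111i + 0.0129j + 0.2227k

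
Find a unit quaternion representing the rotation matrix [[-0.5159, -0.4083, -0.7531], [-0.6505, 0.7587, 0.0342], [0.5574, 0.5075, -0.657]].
-0.3827 - 0.3092i + 0.8561j + 0.1582k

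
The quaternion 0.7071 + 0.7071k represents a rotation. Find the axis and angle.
axis = (0, 0, 1), θ = π/2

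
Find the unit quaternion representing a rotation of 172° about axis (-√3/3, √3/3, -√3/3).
0.0698 - 0.5759i + 0.5759j - 0.5759k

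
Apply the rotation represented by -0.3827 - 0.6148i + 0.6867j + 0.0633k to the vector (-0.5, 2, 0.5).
(-1.918, 0.727, 0.542)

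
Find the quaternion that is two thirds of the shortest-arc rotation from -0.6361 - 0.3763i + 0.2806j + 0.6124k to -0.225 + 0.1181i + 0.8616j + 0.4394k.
-0.4037 - 0.0572i + 0.7291j + 0.5497k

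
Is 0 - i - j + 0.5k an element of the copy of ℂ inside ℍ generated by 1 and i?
No. The quaternion -i - j + 0.5k has j-coefficient y = -1 and k-coefficient z = 0.5, not both zero, so it does not lie in the complex subalgebra spanned by 1 and i.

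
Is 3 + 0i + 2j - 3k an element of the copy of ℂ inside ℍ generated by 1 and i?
No. The quaternion 3 + 2j - 3k has j-coefficient y = 2 and k-coefficient z = -3, not both zero, so it does not lie in the complex subalgebra spanned by 1 and i.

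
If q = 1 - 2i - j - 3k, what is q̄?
1 + 2i + j + 3k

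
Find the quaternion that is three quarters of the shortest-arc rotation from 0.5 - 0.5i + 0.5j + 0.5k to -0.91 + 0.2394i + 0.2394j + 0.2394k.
0.9299 - 0.3629i - 0.0419j - 0.0419k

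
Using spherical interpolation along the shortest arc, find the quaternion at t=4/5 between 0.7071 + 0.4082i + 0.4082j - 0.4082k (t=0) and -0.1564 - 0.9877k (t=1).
0.0471 + 0.1076i + 0.1076j - 0.9872k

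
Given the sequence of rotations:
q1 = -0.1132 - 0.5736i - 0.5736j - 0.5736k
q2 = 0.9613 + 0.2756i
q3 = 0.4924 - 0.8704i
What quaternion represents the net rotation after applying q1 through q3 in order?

q2 · q1 = 0.0493 - 0.5826i - 0.3933j - 0.7095k
q3 · q2 · q1 = -0.4828 - 0.3298i - 0.8112j - 0.007k
-0.4828 - 0.3298i - 0.8112j - 0.007k


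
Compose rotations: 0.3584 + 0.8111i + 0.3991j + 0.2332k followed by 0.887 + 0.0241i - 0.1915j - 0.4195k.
0.4726 + 0.8508i - 0.0605j + 0.2214k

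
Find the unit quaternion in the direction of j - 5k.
0.1961j - 0.9806k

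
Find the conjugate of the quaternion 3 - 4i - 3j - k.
3 + 4i + 3j + k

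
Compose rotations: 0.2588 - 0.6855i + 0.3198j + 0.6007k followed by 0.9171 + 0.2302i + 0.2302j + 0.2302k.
0.1832 - 0.5044i + 0.0568j + 0.8419k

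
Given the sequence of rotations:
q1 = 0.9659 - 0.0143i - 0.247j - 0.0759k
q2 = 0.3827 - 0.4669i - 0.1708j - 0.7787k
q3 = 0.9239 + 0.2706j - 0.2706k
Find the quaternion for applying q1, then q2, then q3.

q2 · q1 = 0.2617 - 0.6358i - 0.2838j - 0.6683k
q3 · q2 · q1 = 0.1377 - 0.8451i - 0.0193j - 0.5162k
0.1377 - 0.8451i - 0.0193j - 0.5162k


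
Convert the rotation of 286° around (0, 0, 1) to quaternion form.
-0.7986 + 0.6018k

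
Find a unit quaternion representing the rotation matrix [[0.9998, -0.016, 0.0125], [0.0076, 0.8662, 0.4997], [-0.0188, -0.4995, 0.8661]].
0.9659 - 0.2586i + 0.0081j + 0.0061k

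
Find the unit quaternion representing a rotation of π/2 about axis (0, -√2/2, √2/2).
0.7071 - 0.5j + 0.5k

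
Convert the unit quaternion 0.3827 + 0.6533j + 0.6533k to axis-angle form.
axis = (0, √2/2, √2/2), θ = 3π/4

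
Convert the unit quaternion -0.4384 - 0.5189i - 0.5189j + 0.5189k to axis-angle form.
axis = (-√3/3, -√3/3, √3/3), θ = 232°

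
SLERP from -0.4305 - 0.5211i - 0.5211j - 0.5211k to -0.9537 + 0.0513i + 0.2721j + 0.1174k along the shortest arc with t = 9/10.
-0.9808 - 0.0239i + 0.1892j + 0.0399k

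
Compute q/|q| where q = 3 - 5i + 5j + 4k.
0.3464 - 0.5774i + 0.5774j + 0.4619k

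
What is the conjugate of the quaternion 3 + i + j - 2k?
3 - i - j + 2k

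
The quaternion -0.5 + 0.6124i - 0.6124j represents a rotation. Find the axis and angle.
axis = (√2/2, -√2/2, 0), θ = 4π/3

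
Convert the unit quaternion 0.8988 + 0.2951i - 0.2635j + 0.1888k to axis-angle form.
axis = (0.6732, -0.6011, 0.4307), θ = 52°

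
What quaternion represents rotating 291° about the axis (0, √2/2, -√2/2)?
-0.8241 + 0.4005j - 0.4005k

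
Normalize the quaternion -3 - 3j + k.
-0.6882 - 0.6882j + 0.2294k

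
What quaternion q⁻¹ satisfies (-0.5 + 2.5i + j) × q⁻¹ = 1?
-0.0667 - 0.3333i - 0.1333j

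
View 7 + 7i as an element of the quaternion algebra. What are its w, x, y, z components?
7 + 7i + 0j + 0k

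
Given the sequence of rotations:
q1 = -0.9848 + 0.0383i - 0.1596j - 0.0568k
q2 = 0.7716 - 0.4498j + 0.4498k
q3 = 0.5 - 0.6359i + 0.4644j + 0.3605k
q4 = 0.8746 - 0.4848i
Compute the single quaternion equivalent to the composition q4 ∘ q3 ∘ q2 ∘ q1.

q2 · q1 = -0.8061 + 0.1269i + 0.337j - 0.4696k
q3 · q2 · q1 = -0.3096 + 0.2365i - 0.4587j - 0.7986k
q4 · q3 · q2 · q1 = -0.1561 + 0.3569i - 0.7883j - 0.4761k
-0.1561 + 0.3569i - 0.7883j - 0.4761k


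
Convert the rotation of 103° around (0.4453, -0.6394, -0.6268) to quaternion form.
0.6225 + 0.3485i - 0.5004j - 0.4905k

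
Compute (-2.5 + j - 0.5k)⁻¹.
-0.3333 - 0.1333j + 0.0667k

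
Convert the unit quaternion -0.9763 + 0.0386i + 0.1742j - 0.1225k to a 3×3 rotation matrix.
[[0.9093, -0.2257, -0.3496], [0.2526, 0.967, 0.0327], [0.3307, -0.118, 0.9363]]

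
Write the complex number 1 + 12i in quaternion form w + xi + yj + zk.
1 + 12i + 0j + 0k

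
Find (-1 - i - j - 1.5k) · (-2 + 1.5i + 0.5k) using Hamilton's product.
4.25 + 0.25j + 4k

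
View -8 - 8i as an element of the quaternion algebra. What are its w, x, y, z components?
-8 - 8i + 0j + 0k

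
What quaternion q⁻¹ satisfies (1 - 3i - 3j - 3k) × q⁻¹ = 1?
0.0357 + 0.1071i + 0.1071j + 0.1071k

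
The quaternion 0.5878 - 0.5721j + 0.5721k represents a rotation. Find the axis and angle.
axis = (0, -√2/2, √2/2), θ = 108°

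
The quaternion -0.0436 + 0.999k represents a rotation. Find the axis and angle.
axis = (0, 0, 1), θ = 185°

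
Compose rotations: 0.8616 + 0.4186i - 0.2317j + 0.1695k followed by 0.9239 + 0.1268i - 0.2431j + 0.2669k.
0.6414 + 0.5166i - 0.3333j + 0.4589k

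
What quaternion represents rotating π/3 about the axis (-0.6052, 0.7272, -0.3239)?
0.866 - 0.3026i + 0.3636j - 0.162k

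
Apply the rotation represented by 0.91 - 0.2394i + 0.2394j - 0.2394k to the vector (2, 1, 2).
(2.963, 0.312, 0.349)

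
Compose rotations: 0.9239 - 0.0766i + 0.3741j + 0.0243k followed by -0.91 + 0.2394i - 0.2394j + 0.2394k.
-0.7387 + 0.1955i - 0.5858j + 0.2703k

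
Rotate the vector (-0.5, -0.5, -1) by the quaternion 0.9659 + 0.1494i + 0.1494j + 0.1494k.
(-0.667, -0.378, -0.955)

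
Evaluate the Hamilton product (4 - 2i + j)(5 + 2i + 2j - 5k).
22 - 7i + 3j - 26k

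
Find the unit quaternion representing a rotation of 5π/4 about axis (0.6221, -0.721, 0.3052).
-0.3827 + 0.5747i - 0.6661j + 0.282k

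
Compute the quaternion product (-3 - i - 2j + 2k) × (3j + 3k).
-12i - 6j - 12k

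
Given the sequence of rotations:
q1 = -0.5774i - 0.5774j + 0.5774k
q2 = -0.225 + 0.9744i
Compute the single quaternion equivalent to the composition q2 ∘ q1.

q2 · q1 = 0.5626 + 0.1299i - 0.4327j - 0.6925k
0.5626 + 0.1299i - 0.4327j - 0.6925k


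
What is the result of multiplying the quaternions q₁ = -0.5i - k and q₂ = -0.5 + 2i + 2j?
1 + 2.25i - 2j - 0.5k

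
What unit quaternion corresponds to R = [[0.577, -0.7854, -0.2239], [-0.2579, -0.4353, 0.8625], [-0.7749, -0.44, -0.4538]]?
-0.4147 + 0.7852i - 0.3322j - 0.318k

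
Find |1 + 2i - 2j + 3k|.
√18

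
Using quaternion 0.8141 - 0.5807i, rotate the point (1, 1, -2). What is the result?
(1, -1.565, -1.597)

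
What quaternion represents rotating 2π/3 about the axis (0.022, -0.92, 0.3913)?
0.5 + 0.0191i - 0.7967j + 0.3389k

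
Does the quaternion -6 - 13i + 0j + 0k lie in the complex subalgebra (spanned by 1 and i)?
Yes. The quaternion -6 - 13i has j- and k-coefficients y = z = 0, so it lies in the complex subalgebra spanned by 1 and i.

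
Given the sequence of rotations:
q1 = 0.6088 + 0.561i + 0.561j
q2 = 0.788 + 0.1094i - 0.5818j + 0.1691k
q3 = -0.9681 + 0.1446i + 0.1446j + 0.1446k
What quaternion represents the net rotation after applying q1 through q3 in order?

q2 · q1 = 0.7448 + 0.4138i + 0.1827j + 0.4907k
q3 · q2 · q1 = -0.8782 - 0.2484i - 0.0803j - 0.4008k
-0.8782 - 0.2484i - 0.0803j - 0.4008k


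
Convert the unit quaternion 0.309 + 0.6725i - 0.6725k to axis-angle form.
axis = (√2/2, 0, -√2/2), θ = 144°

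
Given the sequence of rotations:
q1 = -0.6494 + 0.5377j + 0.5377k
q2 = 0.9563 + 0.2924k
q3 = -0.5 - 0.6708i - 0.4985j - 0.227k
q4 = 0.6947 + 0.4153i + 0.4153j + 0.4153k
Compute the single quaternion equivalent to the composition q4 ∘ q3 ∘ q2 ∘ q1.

q2 · q1 = -0.7782 - 0.1572i + 0.5142j + 0.3243k
q3 · q2 · q1 = 0.6136 + 0.5557i + 0.3841j - 0.4088k
q4 · q3 · q2 · q1 = 0.2057 + 0.3116i + 0.9222j - 0.1004k
0.2057 + 0.3116i + 0.9222j - 0.1004k


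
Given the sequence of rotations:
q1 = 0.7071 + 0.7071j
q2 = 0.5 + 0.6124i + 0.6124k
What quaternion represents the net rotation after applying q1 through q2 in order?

q2 · q1 = 0.3535 + 0.3535j + 0.8661k
0.3535 + 0.3535j + 0.8661k


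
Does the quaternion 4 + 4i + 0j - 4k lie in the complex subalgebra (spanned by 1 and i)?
No. The quaternion 4 + 4i - 4k has j-coefficient y = 0 and k-coefficient z = -4, not both zero, so it does not lie in the complex subalgebra spanned by 1 and i.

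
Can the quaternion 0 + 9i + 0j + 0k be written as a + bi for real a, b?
Yes. The quaternion 9i has j- and k-coefficients y = z = 0, so it lies in the complex subalgebra spanned by 1 and i.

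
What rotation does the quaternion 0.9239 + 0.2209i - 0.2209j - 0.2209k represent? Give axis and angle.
axis = (√3/3, -√3/3, -√3/3), θ = π/4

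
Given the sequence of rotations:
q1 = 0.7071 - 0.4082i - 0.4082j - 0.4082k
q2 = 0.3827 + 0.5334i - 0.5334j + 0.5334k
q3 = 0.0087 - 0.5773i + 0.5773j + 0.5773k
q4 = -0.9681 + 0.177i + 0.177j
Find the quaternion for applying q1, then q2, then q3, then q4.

q2 · q1 = 0.4883 + 0.6564i - 0.5334j - 0.2145k
q3 · q2 · q1 = 0.815 - 0.0921i + 0.5324j + 0.209k
q4 · q3 · q2 · q1 = -0.8669 + 0.2704i - 0.4082j - 0.0918k
-0.8669 + 0.2704i - 0.4082j - 0.0918k


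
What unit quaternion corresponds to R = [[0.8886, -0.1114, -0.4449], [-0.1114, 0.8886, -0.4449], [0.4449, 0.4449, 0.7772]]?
0.9427 + 0.236i - 0.236j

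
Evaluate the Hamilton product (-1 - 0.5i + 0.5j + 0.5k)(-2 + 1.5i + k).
2.25 + 0.25j - 2.75k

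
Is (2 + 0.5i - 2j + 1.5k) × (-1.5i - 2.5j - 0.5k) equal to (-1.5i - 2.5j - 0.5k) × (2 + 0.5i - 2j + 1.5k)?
No: pq = -3.5 + 1.75i - 7j - 5.25k ≠ -3.5 - 7.75i - 3j + 3.25k = qp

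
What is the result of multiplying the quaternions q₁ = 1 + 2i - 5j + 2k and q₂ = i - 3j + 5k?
-27 - 18i - 11j + 4k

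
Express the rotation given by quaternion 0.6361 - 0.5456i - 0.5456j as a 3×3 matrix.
[[0.4046, 0.5954, -0.6941], [0.5954, 0.4046, 0.6941], [0.6941, -0.6941, -0.1907]]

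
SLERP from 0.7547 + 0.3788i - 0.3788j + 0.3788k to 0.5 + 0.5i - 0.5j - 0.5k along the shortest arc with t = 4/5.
0.6007 + 0.5129i - 0.5129j - 0.336k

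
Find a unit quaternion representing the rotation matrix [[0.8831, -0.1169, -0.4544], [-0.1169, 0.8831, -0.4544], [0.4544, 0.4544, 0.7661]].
0.9397 + 0.2418i - 0.2418j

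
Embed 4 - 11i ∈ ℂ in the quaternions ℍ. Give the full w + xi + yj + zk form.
4 - 11i + 0j + 0k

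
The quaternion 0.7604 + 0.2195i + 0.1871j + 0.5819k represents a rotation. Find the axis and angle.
axis = (0.338, 0.2881, 0.896), θ = 81°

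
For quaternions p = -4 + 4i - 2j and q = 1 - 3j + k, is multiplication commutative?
No: pq = -10 + 2i + 6j - 16k ≠ -10 + 6i + 14j + 8k = qp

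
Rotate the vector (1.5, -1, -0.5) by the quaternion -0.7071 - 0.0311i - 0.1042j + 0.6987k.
(-1.044, -1.399, -0.673)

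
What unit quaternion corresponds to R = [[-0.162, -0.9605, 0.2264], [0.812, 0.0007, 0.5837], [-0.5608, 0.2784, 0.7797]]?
0.6361 - 0.12i + 0.3094j + 0.6966k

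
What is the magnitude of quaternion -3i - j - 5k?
√35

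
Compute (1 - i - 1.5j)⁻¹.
0.2353 + 0.2353i + 0.3529j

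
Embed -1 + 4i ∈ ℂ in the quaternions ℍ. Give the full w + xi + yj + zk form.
-1 + 4i + 0j + 0k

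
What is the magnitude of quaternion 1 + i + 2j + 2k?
√10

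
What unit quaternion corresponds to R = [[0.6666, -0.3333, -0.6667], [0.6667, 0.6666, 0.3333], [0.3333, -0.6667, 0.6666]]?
0.866 - 0.2887i - 0.2887j + 0.2887k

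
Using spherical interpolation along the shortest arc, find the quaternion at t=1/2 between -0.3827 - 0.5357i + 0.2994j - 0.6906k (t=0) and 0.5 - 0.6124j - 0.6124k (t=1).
0.081 - 0.37i - 0.2162j - 0.8999k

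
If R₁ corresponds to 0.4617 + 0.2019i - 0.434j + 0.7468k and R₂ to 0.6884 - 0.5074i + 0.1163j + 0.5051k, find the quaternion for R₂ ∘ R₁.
0.0935 + 0.2108i + 0.2358j + 0.944k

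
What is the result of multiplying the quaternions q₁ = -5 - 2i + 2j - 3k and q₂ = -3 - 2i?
11 + 16i + 13k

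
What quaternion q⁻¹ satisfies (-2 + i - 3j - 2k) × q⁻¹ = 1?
-0.1111 - 0.0556i + 0.1667j + 0.1111k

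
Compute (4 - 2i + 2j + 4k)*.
4 + 2i - 2j - 4k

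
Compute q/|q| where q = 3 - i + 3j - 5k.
0.4523 - 0.1508i + 0.4523j - 0.7538k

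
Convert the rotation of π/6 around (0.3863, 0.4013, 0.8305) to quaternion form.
0.9659 + 0.1i + 0.1039j + 0.2149k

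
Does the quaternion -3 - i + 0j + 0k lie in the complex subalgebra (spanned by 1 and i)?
Yes. The quaternion -3 - i has j- and k-coefficients y = z = 0, so it lies in the complex subalgebra spanned by 1 and i.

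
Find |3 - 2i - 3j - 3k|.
√31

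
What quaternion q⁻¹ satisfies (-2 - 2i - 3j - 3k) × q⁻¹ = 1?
-0.0769 + 0.0769i + 0.1154j + 0.1154k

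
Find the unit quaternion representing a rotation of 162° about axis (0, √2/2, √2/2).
0.1564 + 0.6984j + 0.6984k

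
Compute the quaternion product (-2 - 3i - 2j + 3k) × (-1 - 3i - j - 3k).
18i - 14j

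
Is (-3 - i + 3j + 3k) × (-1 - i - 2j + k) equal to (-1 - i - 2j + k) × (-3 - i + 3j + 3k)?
No: pq = 5 + 13i + j - k ≠ 5 - 5i + 5j - 11k = qp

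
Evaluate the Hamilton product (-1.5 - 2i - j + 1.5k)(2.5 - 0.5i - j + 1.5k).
-8 - 4.25i + 1.25j + 3k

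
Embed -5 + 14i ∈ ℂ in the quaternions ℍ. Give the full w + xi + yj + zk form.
-5 + 14i + 0j + 0k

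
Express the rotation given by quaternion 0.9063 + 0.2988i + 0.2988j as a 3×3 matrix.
[[0.8214, 0.1786, 0.5416], [0.1786, 0.8214, -0.5416], [-0.5416, 0.5416, 0.6429]]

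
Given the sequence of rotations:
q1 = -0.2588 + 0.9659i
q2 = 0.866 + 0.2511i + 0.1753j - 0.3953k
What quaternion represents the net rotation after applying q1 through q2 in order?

q2 · q1 = -0.4667 + 0.7715i - 0.4272j - 0.067k
-0.4667 + 0.7715i - 0.4272j - 0.067k


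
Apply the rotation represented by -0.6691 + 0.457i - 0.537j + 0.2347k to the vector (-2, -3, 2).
(1.77, 0.912, 3.61)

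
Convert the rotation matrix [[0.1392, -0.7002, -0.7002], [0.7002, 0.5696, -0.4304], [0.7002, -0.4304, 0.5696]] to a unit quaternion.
0.7547 - 0.4639j + 0.4639k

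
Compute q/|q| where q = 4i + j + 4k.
0.6963i + 0.1741j + 0.6963k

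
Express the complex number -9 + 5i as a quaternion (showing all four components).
-9 + 5i + 0j + 0k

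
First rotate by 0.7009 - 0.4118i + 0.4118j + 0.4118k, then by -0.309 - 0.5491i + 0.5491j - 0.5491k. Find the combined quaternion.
-0.4427 + 0.1946i + 0.7099j - 0.5121k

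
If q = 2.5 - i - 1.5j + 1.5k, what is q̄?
2.5 + i + 1.5j - 1.5k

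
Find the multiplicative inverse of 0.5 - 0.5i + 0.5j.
0.6667 + 0.6667i - 0.6667j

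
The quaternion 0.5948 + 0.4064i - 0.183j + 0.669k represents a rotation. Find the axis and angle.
axis = (0.5056, -0.2276, 0.8322), θ = 107°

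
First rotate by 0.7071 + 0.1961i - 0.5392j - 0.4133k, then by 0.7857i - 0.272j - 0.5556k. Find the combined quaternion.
-0.5304 + 0.3684i + 0.0234j - 0.7632k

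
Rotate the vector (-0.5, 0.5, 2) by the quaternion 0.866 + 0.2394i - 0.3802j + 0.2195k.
(-1.695, -0.868, 0.935)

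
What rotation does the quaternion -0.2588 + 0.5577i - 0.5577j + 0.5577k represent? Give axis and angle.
axis = (√3/3, -√3/3, √3/3), θ = 7π/6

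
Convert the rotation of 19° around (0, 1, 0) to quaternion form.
0.9863 + 0.165j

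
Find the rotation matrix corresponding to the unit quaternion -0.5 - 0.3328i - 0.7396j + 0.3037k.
[[-0.2785, 0.796, 0.5375], [0.1886, 0.594, -0.782], [-0.9417, -0.1164, -0.3155]]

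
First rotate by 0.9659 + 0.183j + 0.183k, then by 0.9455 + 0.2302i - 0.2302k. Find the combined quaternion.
0.9554 + 0.2645i + 0.1309j - 0.0072k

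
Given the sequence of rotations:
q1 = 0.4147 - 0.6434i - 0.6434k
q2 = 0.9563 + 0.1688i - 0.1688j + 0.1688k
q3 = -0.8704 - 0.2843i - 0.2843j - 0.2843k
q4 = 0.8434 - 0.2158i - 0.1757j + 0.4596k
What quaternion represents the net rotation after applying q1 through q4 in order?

q2 · q1 = 0.6138 - 0.4367i - 0.07j - 0.6539k
q3 · q2 · q1 = -0.8642 + 0.3716i - 0.1753j + 0.2904k
q4 · q3 · q2 · q1 = -0.8129 + 0.5294i + 0.2374j - 0.0491k
-0.8129 + 0.5294i + 0.2374j - 0.0491k


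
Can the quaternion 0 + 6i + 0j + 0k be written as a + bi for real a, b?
Yes. The quaternion 6i has j- and k-coefficients y = z = 0, so it lies in the complex subalgebra spanned by 1 and i.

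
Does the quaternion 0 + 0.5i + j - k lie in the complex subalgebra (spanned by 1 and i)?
No. The quaternion 0.5i + j - k has j-coefficient y = 1 and k-coefficient z = -1, not both zero, so it does not lie in the complex subalgebra spanned by 1 and i.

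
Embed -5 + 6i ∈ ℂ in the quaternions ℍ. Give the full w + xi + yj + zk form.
-5 + 6i + 0j + 0k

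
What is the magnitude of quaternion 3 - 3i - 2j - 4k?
√38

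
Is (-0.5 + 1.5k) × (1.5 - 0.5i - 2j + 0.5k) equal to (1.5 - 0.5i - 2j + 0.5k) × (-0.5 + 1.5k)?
No: pq = -1.5 + 3.25i + 0.25j + 2k ≠ -1.5 - 2.75i + 1.75j + 2k = qp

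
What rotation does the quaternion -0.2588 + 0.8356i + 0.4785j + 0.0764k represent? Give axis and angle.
axis = (0.8651, 0.4954, 0.0791), θ = 7π/6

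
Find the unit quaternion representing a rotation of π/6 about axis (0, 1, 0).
0.9659 + 0.2588j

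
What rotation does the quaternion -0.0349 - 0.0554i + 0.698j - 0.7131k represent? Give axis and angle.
axis = (-0.0554, 0.6984, -0.7135), θ = 184°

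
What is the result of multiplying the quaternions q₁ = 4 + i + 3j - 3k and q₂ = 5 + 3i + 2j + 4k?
23 + 35i + 10j - 6k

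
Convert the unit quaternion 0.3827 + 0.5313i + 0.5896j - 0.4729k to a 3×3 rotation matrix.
[[-0.1425, 0.9885, -0.0512], [0.2646, -0.0118, -0.9643], [-0.9538, -0.151, -0.2598]]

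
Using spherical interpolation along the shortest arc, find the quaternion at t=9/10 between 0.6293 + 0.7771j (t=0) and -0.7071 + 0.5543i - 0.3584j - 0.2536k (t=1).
0.718 - 0.5085i + 0.4145j + 0.2326k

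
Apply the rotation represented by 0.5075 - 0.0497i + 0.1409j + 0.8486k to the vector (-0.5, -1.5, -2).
(1.436, -0.335, -2.08)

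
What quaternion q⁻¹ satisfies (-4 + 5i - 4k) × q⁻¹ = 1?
-0.0702 - 0.0877i + 0.0702k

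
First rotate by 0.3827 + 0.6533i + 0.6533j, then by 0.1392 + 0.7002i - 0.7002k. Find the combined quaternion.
-0.4042 + 0.8163i - 0.3665j + 0.1895k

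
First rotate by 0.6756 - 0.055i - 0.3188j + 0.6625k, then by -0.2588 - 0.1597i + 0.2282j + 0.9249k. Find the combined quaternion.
-0.7236 + 0.3524i + 0.2916j + 0.5169k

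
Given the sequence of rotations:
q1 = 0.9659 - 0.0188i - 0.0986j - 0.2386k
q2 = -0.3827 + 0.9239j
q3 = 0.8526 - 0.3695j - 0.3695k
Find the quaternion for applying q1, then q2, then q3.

q2 · q1 = -0.2786 - 0.2132i + 0.9301j + 0.1087k
q3 · q2 · q1 = 0.1463 + 0.1217i + 0.9747j + 0.1168k
0.1463 + 0.1217i + 0.9747j + 0.1168k


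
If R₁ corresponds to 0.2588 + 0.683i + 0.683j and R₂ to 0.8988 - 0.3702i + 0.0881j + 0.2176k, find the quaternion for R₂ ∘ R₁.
0.4253 + 0.3695i + 0.7853j - 0.2567k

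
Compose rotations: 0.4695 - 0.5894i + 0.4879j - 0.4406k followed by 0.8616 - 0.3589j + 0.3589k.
0.7378 - 0.5248i + 0.0403j - 0.4227k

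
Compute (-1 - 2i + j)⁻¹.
-0.1667 + 0.3333i - 0.1667j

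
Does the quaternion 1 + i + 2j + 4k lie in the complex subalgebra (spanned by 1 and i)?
No. The quaternion 1 + i + 2j + 4k has j-coefficient y = 2 and k-coefficient z = 4, not both zero, so it does not lie in the complex subalgebra spanned by 1 and i.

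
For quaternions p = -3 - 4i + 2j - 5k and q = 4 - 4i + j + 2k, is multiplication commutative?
No: pq = -20 + 5i + 33j - 22k ≠ -20 - 13i - 23j - 30k = qp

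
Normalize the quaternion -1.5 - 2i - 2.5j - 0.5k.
-0.4201 - 0.5601i - 0.7001j - 0.14k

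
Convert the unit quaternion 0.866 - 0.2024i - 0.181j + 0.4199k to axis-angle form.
axis = (-0.4048, -0.362, 0.8397), θ = π/3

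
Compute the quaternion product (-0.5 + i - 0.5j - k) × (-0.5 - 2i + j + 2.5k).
5.25 + 0.25i - 0.75j - 0.75k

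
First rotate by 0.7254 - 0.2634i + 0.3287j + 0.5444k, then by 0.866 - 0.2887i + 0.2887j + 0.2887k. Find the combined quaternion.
0.3001 - 0.3753i + 0.5752j + 0.662k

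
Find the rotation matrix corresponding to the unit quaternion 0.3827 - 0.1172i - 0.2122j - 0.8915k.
[[-0.6796, 0.7321, 0.0465], [-0.6326, -0.617, 0.4681], [0.3714, 0.2886, 0.8825]]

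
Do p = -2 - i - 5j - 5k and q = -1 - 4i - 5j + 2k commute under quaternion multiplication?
No: pq = -17 - 26i + 37j - 14k ≠ -17 + 44i - 7j + 16k = qp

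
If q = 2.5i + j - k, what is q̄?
-2.5i - j + k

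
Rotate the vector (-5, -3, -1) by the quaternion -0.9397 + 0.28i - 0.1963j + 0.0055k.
(-4.688, -2.452, 2.648)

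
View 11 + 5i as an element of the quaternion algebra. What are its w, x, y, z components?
11 + 5i + 0j + 0k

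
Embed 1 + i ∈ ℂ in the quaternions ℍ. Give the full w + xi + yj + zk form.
1 + i + 0j + 0k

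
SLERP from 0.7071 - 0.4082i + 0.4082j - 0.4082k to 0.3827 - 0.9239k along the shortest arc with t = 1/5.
0.6795 - 0.3423i + 0.3423j - 0.5513k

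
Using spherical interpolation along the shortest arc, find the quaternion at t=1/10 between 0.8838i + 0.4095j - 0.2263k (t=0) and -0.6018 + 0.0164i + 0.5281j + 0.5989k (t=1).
-0.0889 + 0.8642i + 0.4773j - 0.1322k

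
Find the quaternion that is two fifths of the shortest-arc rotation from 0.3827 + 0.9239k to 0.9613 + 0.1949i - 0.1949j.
0.7455 + 0.0963i - 0.0963j + 0.6525k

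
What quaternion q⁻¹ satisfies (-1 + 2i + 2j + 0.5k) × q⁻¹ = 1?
-0.1081 - 0.2162i - 0.2162j - 0.0541k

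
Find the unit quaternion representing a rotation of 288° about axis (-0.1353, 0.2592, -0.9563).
-0.809 - 0.0795i + 0.1524j - 0.5621k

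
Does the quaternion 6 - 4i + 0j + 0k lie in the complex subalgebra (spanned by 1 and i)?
Yes. The quaternion 6 - 4i has j- and k-coefficients y = z = 0, so it lies in the complex subalgebra spanned by 1 and i.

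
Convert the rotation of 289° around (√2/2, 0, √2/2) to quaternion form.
-0.8141 + 0.4106i + 0.4106k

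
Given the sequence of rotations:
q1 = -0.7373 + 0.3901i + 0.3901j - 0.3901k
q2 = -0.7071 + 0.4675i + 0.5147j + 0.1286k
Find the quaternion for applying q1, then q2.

q2 · q1 = 0.1884 - 0.8715i - 0.4228j + 0.1626k
0.1884 - 0.8715i - 0.4228j + 0.1626k


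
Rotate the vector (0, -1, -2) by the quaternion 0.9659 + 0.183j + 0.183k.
(-0.354, -1.067, -1.933)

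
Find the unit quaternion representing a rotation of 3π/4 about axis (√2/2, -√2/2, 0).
0.3827 + 0.6533i - 0.6533j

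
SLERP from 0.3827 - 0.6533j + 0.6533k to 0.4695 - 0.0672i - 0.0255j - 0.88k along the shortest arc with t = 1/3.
0.0984 + 0.0279i - 0.49j + 0.8657k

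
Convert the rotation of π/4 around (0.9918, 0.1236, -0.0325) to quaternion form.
0.9239 + 0.3795i + 0.0473j - 0.0124k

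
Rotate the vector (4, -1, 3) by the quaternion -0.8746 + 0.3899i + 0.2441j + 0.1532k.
(1.955, 1.311, 4.523)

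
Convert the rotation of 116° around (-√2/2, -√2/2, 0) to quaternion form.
0.5299 - 0.5997i - 0.5997j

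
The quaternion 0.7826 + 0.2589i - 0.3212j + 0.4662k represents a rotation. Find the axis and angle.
axis = (0.4159, -0.516, 0.7489), θ = 77°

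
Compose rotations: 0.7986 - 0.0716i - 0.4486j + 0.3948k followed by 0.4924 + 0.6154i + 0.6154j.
0.7134 + 0.6992i + 0.0276j - 0.0376k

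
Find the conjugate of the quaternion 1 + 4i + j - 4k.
1 - 4i - j + 4k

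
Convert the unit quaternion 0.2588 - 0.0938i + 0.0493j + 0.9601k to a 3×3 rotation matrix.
[[-0.8484, -0.5062, -0.1546], [0.4877, -0.8612, 0.1432], [-0.2056, 0.0461, 0.9775]]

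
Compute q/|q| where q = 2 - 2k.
0.7071 - 0.7071k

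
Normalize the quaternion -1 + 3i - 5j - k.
-0.1667 + 0.5i - 0.8333j - 0.1667k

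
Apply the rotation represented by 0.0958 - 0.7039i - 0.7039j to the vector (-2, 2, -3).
(2.368, -2.368, 2.406)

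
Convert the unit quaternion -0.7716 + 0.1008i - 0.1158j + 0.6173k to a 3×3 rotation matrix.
[[0.2111, 0.9293, 0.3032], [-0.976, 0.2176, 0.0126], [-0.0543, -0.2985, 0.9529]]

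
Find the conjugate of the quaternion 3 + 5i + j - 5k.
3 - 5i - j + 5k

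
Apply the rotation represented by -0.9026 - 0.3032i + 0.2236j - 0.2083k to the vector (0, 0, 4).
(-1.109, -2.562, 2.865)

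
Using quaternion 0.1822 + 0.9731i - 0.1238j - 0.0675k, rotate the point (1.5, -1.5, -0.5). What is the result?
(1.853, 1.125, -0.224)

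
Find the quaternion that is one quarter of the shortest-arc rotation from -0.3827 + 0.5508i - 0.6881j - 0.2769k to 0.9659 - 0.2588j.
-0.6674 + 0.4821i - 0.5133j - 0.2424k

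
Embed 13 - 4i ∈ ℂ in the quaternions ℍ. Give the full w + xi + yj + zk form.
13 - 4i + 0j + 0k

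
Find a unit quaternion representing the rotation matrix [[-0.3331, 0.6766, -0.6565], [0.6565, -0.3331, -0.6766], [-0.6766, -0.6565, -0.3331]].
-0.0087 - 0.5773i - 0.5773j + 0.5773k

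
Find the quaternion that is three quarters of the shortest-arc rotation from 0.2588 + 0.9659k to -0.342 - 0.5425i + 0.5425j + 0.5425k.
-0.2035 - 0.4488i + 0.4488j + 0.7454k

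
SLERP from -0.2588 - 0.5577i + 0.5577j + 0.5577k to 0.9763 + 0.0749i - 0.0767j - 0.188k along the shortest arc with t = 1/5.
-0.4645 - 0.5017i + 0.5021j + 0.5295k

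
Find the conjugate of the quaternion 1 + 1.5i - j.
1 - 1.5i + j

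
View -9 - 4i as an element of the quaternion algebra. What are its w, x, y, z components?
-9 - 4i + 0j + 0k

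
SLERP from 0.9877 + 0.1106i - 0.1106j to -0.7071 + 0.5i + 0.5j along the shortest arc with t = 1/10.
0.9865 + 0.046i - 0.1573j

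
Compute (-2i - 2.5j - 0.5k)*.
2i + 2.5j + 0.5k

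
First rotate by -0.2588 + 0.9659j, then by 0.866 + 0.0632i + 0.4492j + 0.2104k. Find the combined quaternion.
-0.658 - 0.2196i + 0.7202j + 0.0066k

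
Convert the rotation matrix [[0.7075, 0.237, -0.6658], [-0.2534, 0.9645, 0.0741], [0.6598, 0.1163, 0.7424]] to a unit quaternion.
0.9239 + 0.0114i - 0.3587j - 0.1327k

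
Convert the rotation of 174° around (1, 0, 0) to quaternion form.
0.0523 + 0.9986i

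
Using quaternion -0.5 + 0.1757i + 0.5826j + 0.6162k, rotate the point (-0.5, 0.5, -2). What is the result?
(1.362, -1.492, -0.647)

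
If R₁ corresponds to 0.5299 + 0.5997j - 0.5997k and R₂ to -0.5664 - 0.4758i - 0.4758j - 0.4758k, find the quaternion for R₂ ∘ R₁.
-0.3001 + 0.3185i - 0.8771j - 0.1978k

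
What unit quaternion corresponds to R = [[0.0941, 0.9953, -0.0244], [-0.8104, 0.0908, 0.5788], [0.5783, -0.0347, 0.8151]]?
0.7071 - 0.2169i - 0.2131j - 0.6384k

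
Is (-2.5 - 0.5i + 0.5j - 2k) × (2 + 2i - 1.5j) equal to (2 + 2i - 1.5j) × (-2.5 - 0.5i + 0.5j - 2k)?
No: pq = -3.25 - 9i + 0.75j - 4.25k ≠ -3.25 - 3i + 8.75j - 3.75k = qp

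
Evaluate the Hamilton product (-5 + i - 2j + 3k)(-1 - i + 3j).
12 - 5i - 16j - 2k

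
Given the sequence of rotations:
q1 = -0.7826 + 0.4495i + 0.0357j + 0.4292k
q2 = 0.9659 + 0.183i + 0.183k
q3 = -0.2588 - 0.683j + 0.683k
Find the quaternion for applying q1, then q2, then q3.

q2 · q1 = -0.9167 + 0.2844i + 0.0382j + 0.2779k
q3 · q2 · q1 = 0.0735 - 0.2895i + 0.8105j - 0.5038k
0.0735 - 0.2895i + 0.8105j - 0.5038k


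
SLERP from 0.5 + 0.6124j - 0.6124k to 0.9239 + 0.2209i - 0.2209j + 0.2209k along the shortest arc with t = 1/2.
0.9224 + 0.1431i + 0.2536j - 0.2536k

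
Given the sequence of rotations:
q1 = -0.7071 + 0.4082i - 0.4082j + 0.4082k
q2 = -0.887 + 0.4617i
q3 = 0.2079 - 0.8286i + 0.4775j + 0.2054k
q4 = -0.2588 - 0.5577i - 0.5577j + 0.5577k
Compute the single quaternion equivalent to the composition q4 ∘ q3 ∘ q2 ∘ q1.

q2 · q1 = 0.4387 - 0.6885i + 0.1736j - 0.5505k
q3 · q2 · q1 = -0.4491 - 0.8052i - 0.352j + 0.1606k
q4 · q3 · q2 · q1 = -0.6187 + 0.5656i - 0.0179j - 0.5448k
-0.6187 + 0.5656i - 0.0179j - 0.5448k


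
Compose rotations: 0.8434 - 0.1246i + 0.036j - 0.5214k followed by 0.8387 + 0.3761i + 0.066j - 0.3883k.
0.5494 + 0.1923i + 0.3303j - 0.743k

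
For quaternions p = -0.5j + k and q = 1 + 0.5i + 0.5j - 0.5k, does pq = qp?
No: pq = 0.75 - 0.25i + 1.25k ≠ 0.75 + 0.25i - j + 0.75k = qp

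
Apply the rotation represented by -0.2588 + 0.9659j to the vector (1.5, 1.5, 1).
(-1.799, 1.5, -0.116)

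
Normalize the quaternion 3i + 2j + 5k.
0.4867i + 0.3244j + 0.8111k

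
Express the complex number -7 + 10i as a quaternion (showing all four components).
-7 + 10i + 0j + 0k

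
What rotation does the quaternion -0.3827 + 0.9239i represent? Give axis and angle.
axis = (1, 0, 0), θ = 5π/4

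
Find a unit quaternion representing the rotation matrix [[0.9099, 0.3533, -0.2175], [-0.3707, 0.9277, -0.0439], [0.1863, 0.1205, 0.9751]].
0.9763 + 0.0421i - 0.1034j - 0.1854k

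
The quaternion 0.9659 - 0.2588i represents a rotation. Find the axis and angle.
axis = (-1, 0, 0), θ = π/6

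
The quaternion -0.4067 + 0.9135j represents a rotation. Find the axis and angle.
axis = (0, 1, 0), θ = 228°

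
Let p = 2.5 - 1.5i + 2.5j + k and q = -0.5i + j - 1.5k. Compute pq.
-1.75 - 6i - 0.25j - 4k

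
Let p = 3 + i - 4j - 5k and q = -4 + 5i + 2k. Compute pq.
-7 + 3i - 11j + 46k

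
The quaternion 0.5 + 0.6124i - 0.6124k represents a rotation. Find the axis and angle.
axis = (√2/2, 0, -√2/2), θ = 2π/3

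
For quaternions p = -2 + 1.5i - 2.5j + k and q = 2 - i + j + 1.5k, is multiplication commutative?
No: pq = -1.5 + 0.25i - 10.25j - 2k ≠ -1.5 + 9.75i - 3.75j = qp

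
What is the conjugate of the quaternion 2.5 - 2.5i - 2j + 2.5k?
2.5 + 2.5i + 2j - 2.5k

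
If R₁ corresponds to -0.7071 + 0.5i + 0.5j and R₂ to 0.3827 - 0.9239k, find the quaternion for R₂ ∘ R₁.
-0.2706 + 0.6533i - 0.2706j + 0.6533k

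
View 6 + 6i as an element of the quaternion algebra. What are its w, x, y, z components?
6 + 6i + 0j + 0k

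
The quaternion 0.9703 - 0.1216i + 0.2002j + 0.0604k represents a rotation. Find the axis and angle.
axis = (-0.5027, 0.8276, 0.2497), θ = 28°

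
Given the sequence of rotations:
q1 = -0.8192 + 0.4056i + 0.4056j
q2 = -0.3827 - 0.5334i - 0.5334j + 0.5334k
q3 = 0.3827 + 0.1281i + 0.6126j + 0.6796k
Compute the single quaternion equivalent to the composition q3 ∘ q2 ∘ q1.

q2 · q1 = 0.7462 + 0.0654i + 0.4981j - 0.437k
q3 · q2 · q1 = 0.269 - 0.4856i + 0.7482j + 0.3636k
0.269 - 0.4856i + 0.7482j + 0.3636k


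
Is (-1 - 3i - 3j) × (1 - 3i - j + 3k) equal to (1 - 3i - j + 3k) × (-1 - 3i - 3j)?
No: pq = -13 - 9i + 7j - 9k ≠ -13 + 9i - 11j + 3k = qp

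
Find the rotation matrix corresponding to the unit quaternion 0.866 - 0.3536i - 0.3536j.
[[0.7499, 0.2501, -0.6124], [0.2501, 0.7499, 0.6124], [0.6124, -0.6124, 0.4999]]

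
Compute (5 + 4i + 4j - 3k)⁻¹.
0.0758 - 0.0606i - 0.0606j + 0.0455k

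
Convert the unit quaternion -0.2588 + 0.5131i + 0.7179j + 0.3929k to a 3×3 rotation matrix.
[[-0.3395, 0.9401, 0.0316], [0.5333, 0.1647, 0.8297], [0.7748, 0.2985, -0.5573]]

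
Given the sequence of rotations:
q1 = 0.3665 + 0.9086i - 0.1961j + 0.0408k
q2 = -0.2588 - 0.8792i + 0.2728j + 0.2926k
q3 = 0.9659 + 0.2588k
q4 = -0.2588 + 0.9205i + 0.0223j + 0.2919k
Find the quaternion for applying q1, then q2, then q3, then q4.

q2 · q1 = 0.7455 - 0.4889i + 0.4525j + 0.0212k
q3 · q2 · q1 = 0.7146 - 0.5893i + 0.3105j + 0.2134k
q4 · q3 · q2 · q1 = 0.2883 + 0.7244i - 0.4329j + 0.4523k
0.2883 + 0.7244i - 0.4329j + 0.4523k


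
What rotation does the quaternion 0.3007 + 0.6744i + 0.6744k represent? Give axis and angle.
axis = (√2/2, 0, √2/2), θ = 145°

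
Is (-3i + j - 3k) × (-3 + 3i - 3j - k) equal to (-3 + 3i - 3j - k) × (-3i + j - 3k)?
No: pq = 9 - i - 15j + 15k ≠ 9 + 19i + 9j + 3k = qp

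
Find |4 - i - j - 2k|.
√22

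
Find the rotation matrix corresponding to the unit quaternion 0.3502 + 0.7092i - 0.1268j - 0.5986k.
[[0.2512, 0.2394, -0.9379], [-0.5991, -0.7226, -0.3449], [-0.7602, 0.6485, -0.0381]]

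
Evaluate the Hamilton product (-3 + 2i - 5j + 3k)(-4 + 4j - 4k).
44 + 16j + 8k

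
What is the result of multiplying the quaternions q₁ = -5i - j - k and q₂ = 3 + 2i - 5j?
5 - 20i - 5j + 24k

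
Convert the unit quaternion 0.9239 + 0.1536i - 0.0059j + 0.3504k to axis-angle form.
axis = (0.4014, -0.0154, 0.9158), θ = π/4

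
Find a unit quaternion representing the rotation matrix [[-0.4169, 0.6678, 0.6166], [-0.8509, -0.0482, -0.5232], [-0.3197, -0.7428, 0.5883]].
0.5299 - 0.1036i + 0.4417j - 0.7165k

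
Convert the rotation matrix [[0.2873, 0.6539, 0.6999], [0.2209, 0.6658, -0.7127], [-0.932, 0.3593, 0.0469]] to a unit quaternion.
0.7071 + 0.379i + 0.577j - 0.1531k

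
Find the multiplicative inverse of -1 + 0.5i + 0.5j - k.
-0.4 - 0.2i - 0.2j + 0.4k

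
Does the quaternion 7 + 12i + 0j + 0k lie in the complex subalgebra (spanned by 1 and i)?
Yes. The quaternion 7 + 12i has j- and k-coefficients y = z = 0, so it lies in the complex subalgebra spanned by 1 and i.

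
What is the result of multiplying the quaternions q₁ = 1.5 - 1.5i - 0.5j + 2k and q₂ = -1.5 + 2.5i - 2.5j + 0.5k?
-0.75 + 10.75i + 2.75j + 2.75k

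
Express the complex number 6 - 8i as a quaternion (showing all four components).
6 - 8i + 0j + 0k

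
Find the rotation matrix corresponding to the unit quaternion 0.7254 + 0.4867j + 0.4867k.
[[0.0525, -0.7061, 0.7061], [0.7061, 0.5262, 0.4738], [-0.7061, 0.4738, 0.5262]]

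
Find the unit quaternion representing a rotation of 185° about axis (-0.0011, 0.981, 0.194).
-0.0436 - 0.0011i + 0.9801j + 0.1938k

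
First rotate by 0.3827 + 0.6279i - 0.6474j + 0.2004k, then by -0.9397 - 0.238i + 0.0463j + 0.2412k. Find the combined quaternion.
-0.2285 - 0.5157i + 0.8252j + 0.029k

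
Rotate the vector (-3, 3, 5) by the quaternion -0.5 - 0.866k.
(-1.098, -4.098, 5)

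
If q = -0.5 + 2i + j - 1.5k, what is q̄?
-0.5 - 2i - j + 1.5k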